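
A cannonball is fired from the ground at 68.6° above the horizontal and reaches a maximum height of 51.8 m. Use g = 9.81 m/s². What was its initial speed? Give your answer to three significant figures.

At maximum height v_y = 0, so (v₀ sin θ)² = 2 g H.
v₀ sin 68.6° = √(2 × 9.81 × 51.8) = 31.88 m/s.
v₀ = 31.88 / sin 68.6° = 31.88 / 0.9311 = 34.2 m/s.

34.2 m/s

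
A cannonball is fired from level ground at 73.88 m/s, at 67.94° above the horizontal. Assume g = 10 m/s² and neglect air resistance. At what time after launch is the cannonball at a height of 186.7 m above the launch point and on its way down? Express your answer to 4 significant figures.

v_y0 = 73.88 sin 67.94° = 68.471 m/s.
Set y = v_y0 t − ½ g t² = 186.7: 5.000 t² − 68.471 t + 186.7 = 0.
t = [68.471 ± √(4688.3 − 3734.0)] / 10 = (68.471 ± 30.892) / 10, giving t = 3.758 s or t = 9.936 s.
On the way down corresponds to the larger root: t = 9.936 s.

9.936 s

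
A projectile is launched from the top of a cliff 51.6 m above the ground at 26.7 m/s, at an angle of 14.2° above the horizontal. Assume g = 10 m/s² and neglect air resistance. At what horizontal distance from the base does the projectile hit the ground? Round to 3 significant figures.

102 m

Components: v_x = 26.7 cos 14.2° = 25.88 m/s, v_y = 26.7 sin 14.2° = 6.550 m/s.
Vertical: 0 = 51.6 + 6.550 t − ½(10) t² ⇒ 5.000 t² − 6.550 t − 51.6 = 0.
t = [6.550 + √(42.90 + 1032)] / 10.00 = 3.934 s.
Horizontal: R = v_x · t = 25.88 × 3.934 = 102 m.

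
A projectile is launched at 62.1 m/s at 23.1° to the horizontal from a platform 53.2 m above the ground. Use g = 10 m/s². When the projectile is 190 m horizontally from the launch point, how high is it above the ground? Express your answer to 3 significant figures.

78.9 m

v_x = 62.1 cos 23.1° = 57.12 m/s, v_y0 = 62.1 sin 23.1° = 24.36 m/s.
Time to reach x = 190 m: t = x / v_x = 190 / 57.12 = 3.326 s.
y = 53.2 + v_y0 t − ½ g t² = 53.2 + 24.36×3.326 − 5.000×3.326² = 78.9 m.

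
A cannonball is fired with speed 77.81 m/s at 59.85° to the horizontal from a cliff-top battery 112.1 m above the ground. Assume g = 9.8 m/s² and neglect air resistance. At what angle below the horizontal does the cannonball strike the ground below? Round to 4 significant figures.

64.52°

v_x = 77.81 cos 59.85° = 39.081 m/s.
At impact |v_y| = √(v_y0² + 2 g h) = √(67.283² + 2×9.8×112.1) = 82.001 m/s.
Angle below horizontal = arctan(|v_y| / v_x) = arctan(82.001 / 39.081) = 64.52°.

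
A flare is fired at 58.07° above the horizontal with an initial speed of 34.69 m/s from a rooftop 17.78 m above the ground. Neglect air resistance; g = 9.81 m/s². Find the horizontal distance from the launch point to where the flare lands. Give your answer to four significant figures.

Components: v_x = 34.69 cos 58.07° = 18.347 m/s, v_y = 34.69 sin 58.07° = 29.441 m/s.
Vertical: 0 = 17.78 + 29.441 t − ½(9.81) t² ⇒ 4.905 t² − 29.441 t − 17.78 = 0.
t = [29.441 + √(866.77 + 348.84)] / 9.810 = 6.5552 s.
Horizontal: R = v_x · t = 18.347 × 6.5552 = 120.3 m.

120.3 m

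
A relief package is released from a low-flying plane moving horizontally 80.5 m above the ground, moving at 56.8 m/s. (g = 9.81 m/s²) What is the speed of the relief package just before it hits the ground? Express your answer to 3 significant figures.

Fall time: t = √(2 × 80.5 / 9.81) = 4.051 s.
At impact: v_x = 56.8 m/s (unchanged), v_y = g t = 9.81 × 4.051 = 39.74 m/s.
Speed = √(v_x² + v_y²) = √(3226 + 1579) = 69.3 m/s.

69.3 m/s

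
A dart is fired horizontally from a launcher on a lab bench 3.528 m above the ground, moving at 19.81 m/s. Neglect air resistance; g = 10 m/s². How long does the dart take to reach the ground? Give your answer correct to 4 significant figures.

0.8400 s

The horizontal speed doesn't affect the fall. With v_y0 = 0, h = ½ g t².
t = √(2 × 3.528 / 10) = √0.70560 = 0.8400 s.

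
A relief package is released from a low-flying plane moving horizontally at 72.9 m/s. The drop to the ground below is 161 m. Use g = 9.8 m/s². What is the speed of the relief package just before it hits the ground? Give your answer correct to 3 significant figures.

Fall time: t = √(2 × 161 / 9.8) = 5.732 s.
At impact: v_x = 72.9 m/s (unchanged), v_y = g t = 9.8 × 5.732 = 56.17 m/s.
Speed = √(v_x² + v_y²) = √(5314 + 3155) = 92.0 m/s.

92.0 m/s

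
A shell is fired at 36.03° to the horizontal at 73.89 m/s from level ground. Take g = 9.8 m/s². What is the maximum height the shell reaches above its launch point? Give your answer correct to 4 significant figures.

Vertical component of launch velocity: v_y = 73.89 sin 36.03° = 43.463 m/s.
At the highest point the vertical velocity is zero, so v_y² = 2 g h_max.
h_max = (43.463)² / (2 × 9.8) = 1889.0 / 19.60 = 96.38 m.

96.38 m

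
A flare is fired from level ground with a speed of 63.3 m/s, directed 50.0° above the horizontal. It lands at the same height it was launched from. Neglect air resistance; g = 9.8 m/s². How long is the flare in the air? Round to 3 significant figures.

9.90 s

Vertical component: v_y = 63.3 sin 50.0° = 48.49 m/s.
For a projectile landing at launch height, time of flight is t = 2 v_y / g = 2 × 48.49 / 9.8 = 9.90 s.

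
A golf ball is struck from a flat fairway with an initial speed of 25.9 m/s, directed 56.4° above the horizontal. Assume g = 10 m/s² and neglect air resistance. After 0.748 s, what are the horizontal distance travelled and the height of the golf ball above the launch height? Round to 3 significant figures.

x = 10.7 m, y = 13.3 m

v_x = 25.9 cos 56.4° = 14.33 m/s; v_y0 = 25.9 sin 56.4° = 21.57 m/s.
x = v_x t = 14.33 × 0.748 = 10.7 m.
y = v_y0 t − ½ g t² = 21.57×0.748 − 5.000×0.748² = 13.3 m.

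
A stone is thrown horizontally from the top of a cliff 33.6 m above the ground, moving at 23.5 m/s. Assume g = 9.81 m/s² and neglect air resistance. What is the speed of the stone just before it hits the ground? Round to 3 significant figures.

Fall time: t = √(2 × 33.6 / 9.81) = 2.617 s.
At impact: v_x = 23.5 m/s (unchanged), v_y = g t = 9.81 × 2.617 = 25.67 m/s.
Speed = √(v_x² + v_y²) = √(552.2 + 658.9) = 34.8 m/s.

34.8 m/s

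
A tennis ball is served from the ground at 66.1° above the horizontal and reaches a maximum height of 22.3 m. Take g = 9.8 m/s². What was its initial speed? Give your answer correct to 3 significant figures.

At maximum height v_y = 0, so (v₀ sin θ)² = 2 g H.
v₀ sin 66.1° = √(2 × 9.8 × 22.3) = 20.91 m/s.
v₀ = 20.91 / sin 66.1° = 20.91 / 0.9143 = 22.9 m/s.

22.9 m/s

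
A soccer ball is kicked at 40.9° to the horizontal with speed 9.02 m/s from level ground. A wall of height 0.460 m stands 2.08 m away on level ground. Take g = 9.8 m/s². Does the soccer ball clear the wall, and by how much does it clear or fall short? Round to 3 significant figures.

v_x = 9.02 cos 40.9° = 6.818 m/s; v_y0 = 9.02 sin 40.9° = 5.906 m/s.
Time to reach the wall: t = 2.08 / 6.818 = 0.3051 s.
Height at that point: y = 5.906×0.3051 − 4.900×0.3051² = 1.346 m.
That is 1.346 − 0.460 = 0.886 m above the top of the wall, so the soccer ball clears it.

Yes — it clears the wall by 0.886 m.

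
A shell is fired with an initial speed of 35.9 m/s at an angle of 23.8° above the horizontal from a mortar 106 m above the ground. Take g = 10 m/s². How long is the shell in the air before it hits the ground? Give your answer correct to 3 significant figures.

Vertical component: v_y = 35.9 sin 23.8° = 14.49 m/s.
Taking up as positive with launch at y = 106 m, landing at y = 0: 0 = 106 + 14.49 t − ½(10) t².
Solving 5.000 t² − 14.49 t − 106 = 0 gives t = [14.49 + √(14.49² + 4·5.000·106)] / 10.00 = 6.28 s.

6.28 s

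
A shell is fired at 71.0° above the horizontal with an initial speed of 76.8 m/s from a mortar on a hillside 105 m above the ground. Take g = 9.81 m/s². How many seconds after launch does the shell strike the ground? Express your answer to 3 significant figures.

Vertical component: v_y = 76.8 sin 71.0° = 72.62 m/s.
Taking up as positive with launch at y = 105 m, landing at y = 0: 0 = 105 + 72.62 t − ½(9.81) t².
Solving 4.905 t² − 72.62 t − 105 = 0 gives t = [72.62 + √(72.62² + 4·4.905·105)] / 9.810 = 16.1 s.

16.1 s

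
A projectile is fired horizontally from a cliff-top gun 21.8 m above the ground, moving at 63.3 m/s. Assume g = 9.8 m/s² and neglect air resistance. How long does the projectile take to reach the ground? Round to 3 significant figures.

The horizontal speed doesn't affect the fall. With v_y0 = 0, h = ½ g t².
t = √(2 × 21.8 / 9.8) = √4.449 = 2.11 s.

2.11 s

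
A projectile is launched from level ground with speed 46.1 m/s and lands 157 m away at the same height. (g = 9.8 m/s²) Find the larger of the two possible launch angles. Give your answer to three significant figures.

Level-ground range: R = v₀² sin(2θ)/g ⇒ sin 2θ = R g / v₀² = 157×9.8/46.1² = 0.7240.
2θ = arcsin(0.7240) = 46.39° or 180° − 46.39° = 133.61°.
So θ = 23.2° or θ = 66.8°.

66.8°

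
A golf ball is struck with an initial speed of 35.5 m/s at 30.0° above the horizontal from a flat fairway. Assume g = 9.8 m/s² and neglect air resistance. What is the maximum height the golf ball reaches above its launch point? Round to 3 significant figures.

16.1 m

Vertical component of launch velocity: v_y = 35.5 sin 30.0° = 17.75 m/s.
At the highest point the vertical velocity is zero, so v_y² = 2 g h_max.
h_max = (17.75)² / (2 × 9.8) = 315.1 / 19.60 = 16.1 m.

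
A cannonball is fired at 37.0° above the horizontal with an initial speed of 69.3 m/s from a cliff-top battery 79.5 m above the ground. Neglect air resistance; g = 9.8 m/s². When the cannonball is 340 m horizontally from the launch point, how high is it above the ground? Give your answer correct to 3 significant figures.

151 m

v_x = 69.3 cos 37.0° = 55.35 m/s, v_y0 = 69.3 sin 37.0° = 41.71 m/s.
Time to reach x = 340 m: t = x / v_x = 340 / 55.35 = 6.143 s.
y = 79.5 + v_y0 t − ½ g t² = 79.5 + 41.71×6.143 − 4.900×6.143² = 151 m.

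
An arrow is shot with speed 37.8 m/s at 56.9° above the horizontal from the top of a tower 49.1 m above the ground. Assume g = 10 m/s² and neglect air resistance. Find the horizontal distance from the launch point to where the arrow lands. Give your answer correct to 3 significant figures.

157 m

Components: v_x = 37.8 cos 56.9° = 20.64 m/s, v_y = 37.8 sin 56.9° = 31.67 m/s.
Vertical: 0 = 49.1 + 31.67 t − ½(10) t² ⇒ 5.000 t² − 31.67 t − 49.1 = 0.
t = [31.67 + √(1003 + 982.0)] / 10.00 = 7.622 s.
Horizontal: R = v_x · t = 20.64 × 7.622 = 157 m.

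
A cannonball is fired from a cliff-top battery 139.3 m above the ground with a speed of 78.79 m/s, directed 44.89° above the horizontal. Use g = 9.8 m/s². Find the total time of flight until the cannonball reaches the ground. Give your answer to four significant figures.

13.46 s

Vertical component: v_y = 78.79 sin 44.89° = 55.606 m/s.
Taking up as positive with launch at y = 139.3 m, landing at y = 0: 0 = 139.3 + 55.606 t − ½(9.8) t².
Solving 4.900 t² − 55.606 t − 139.3 = 0 gives t = [55.606 + √(55.606² + 4·4.900·139.3)] / 9.800 = 13.46 s.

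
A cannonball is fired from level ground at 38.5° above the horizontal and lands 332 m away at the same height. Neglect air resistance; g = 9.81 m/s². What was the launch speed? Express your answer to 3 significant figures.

On level ground, R = v₀² sin(2θ) / g, so v₀ = √(R g / sin 2θ).
sin(2 × 38.5°) = 0.9744.
v₀ = √(332 × 9.81 / 0.9744) = √3342 = 57.8 m/s.

57.8 m/s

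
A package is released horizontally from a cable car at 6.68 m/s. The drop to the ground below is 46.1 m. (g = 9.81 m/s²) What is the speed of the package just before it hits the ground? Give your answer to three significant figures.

30.8 m/s

Fall time: t = √(2 × 46.1 / 9.81) = 3.066 s.
At impact: v_x = 6.68 m/s (unchanged), v_y = g t = 9.81 × 3.066 = 30.08 m/s.
Speed = √(v_x² + v_y²) = √(44.62 + 904.8) = 30.8 m/s.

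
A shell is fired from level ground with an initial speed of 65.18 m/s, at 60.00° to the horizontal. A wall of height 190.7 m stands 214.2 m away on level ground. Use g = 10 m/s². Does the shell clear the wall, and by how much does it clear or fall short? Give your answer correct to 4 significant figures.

No — it falls 35.69 m short of clearing the wall.

v_x = 65.18 cos 60.00° = 32.590 m/s; v_y0 = 65.18 sin 60.00° = 56.448 m/s.
Time to reach the wall: t = 214.2 / 32.590 = 6.5726 s.
Height at that point: y = 56.448×6.5726 − 5.000×6.5726² = 155.01 m.
That is 190.7 − 155.01 = 35.69 m below the top of the wall, so the shell does not clear it.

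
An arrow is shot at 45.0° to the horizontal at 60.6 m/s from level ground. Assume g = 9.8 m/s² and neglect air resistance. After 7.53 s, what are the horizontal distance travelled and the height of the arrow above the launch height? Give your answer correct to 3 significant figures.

v_x = 60.6 cos 45.0° = 42.85 m/s; v_y0 = 60.6 sin 45.0° = 42.85 m/s.
x = v_x t = 42.85 × 7.53 = 323 m.
y = v_y0 t − ½ g t² = 42.85×7.53 − 4.900×7.53² = 44.8 m.

x = 323 m, y = 44.8 m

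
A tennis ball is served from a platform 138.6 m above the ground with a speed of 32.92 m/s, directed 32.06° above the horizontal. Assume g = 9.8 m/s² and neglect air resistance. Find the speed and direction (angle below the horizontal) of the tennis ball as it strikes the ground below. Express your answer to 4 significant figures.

v_x = 32.92 cos 32.06° = 27.899 m/s (constant).
|v_y| at impact = √((17.474)² + 2×9.8×138.6) = 54.972 m/s.
Speed = √(27.899² + 54.972²) = 61.65 m/s; angle = arctan(54.972/27.899) = 63.09° below horizontal.

61.65 m/s at 63.09° below the horizontal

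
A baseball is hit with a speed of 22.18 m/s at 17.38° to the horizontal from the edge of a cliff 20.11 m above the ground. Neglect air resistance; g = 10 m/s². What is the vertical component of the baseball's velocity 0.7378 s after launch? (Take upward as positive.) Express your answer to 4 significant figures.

Initial vertical component: v_y0 = 22.18 sin 17.38° = 6.6253 m/s.
v_y(t) = v_y0 − g t = 6.6253 − 10 × 0.7378 = -0.7527 m/s.

-0.7527 m/s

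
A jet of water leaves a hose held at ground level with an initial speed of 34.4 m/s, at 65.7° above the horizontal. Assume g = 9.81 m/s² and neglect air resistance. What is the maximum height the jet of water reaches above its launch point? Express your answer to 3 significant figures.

50.1 m

Vertical component of launch velocity: v_y = 34.4 sin 65.7° = 31.35 m/s.
At the highest point the vertical velocity is zero, so v_y² = 2 g h_max.
h_max = (31.35)² / (2 × 9.81) = 982.8 / 19.62 = 50.1 m.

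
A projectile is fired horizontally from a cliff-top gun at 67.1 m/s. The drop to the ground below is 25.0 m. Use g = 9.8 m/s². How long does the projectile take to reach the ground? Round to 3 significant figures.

The horizontal speed doesn't affect the fall. With v_y0 = 0, h = ½ g t².
t = √(2 × 25.0 / 9.8) = √5.102 = 2.26 s.

2.26 s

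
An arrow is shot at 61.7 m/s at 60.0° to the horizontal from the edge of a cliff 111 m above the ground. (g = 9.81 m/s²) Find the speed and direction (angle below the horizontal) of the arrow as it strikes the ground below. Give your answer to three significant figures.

v_x = 61.7 cos 60.0° = 30.85 m/s (constant).
|v_y| at impact = √((53.43)² + 2×9.81×111) = 70.94 m/s.
Speed = √(30.85² + 70.94²) = 77.4 m/s; angle = arctan(70.94/30.85) = 66.5° below horizontal.

77.4 m/s at 66.5° below the horizontal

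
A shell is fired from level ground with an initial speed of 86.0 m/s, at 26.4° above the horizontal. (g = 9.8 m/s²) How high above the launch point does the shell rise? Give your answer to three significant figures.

Vertical component of launch velocity: v_y = 86.0 sin 26.4° = 38.24 m/s.
At the highest point the vertical velocity is zero, so v_y² = 2 g h_max.
h_max = (38.24)² / (2 × 9.8) = 1462 / 19.60 = 74.6 m.

74.6 m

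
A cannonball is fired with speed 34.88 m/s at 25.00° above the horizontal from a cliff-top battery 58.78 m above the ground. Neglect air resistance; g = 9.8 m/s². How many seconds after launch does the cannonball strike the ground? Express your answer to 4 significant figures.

Vertical component: v_y = 34.88 sin 25.00° = 14.741 m/s.
Taking up as positive with launch at y = 58.78 m, landing at y = 0: 0 = 58.78 + 14.741 t − ½(9.8) t².
Solving 4.900 t² − 14.741 t − 58.78 = 0 gives t = [14.741 + √(14.741² + 4·4.900·58.78)] / 9.800 = 5.280 s.

5.280 s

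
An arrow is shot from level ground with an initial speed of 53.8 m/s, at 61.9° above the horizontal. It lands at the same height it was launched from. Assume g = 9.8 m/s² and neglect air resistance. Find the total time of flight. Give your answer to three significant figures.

Vertical component: v_y = 53.8 sin 61.9° = 47.46 m/s.
For a projectile landing at launch height, time of flight is t = 2 v_y / g = 2 × 47.46 / 9.8 = 9.69 s.

9.69 s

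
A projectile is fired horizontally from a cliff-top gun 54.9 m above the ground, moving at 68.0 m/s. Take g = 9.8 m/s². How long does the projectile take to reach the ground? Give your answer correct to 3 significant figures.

3.35 s

The horizontal speed doesn't affect the fall. With v_y0 = 0, h = ½ g t².
t = √(2 × 54.9 / 9.8) = √11.20 = 3.35 s.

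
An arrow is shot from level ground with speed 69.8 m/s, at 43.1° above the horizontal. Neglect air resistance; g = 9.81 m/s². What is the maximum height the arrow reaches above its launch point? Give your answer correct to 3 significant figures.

116 m

Vertical component of launch velocity: v_y = 69.8 sin 43.1° = 47.69 m/s.
At the highest point the vertical velocity is zero, so v_y² = 2 g h_max.
h_max = (47.69)² / (2 × 9.81) = 2274 / 19.62 = 116 m.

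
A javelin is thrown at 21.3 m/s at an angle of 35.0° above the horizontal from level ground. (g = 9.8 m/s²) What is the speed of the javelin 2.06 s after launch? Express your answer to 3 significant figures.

19.2 m/s

v_x = 21.3 cos 35.0° = 17.45 m/s (constant).
v_y(t) = 21.3 sin 35.0° − g t = 12.22 − 9.8 × 2.06 = -7.968 m/s.
Speed = √(v_x² + v_y²) = √(304.5 + 63.49) = 19.2 m/s.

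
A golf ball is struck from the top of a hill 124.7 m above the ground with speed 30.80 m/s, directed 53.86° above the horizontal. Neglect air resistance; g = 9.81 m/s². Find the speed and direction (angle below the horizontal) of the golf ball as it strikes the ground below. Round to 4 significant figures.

v_x = 30.80 cos 53.86° = 18.165 m/s (constant).
|v_y| at impact = √((24.873)² + 2×9.81×124.7) = 55.365 m/s.
Speed = √(18.165² + 55.365²) = 58.27 m/s; angle = arctan(55.365/18.165) = 71.84° below horizontal.

58.27 m/s at 71.84° below the horizontal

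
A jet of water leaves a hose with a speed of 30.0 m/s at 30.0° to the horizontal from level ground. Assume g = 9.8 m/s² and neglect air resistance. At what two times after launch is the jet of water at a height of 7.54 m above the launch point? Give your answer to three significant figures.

0.634 s and 2.43 s

v_y0 = 30.0 sin 30.0° = 15.00 m/s.
Set y = v_y0 t − ½ g t² = 7.54: 4.900 t² − 15.00 t + 7.54 = 0.
t = [15.00 ± √(225.0 − 147.8)] / 9.8 = (15.00 ± 8.786) / 9.8, giving t = 0.634 s or t = 2.43 s.
So the jet of water is at 7.54 m at t = 0.634 s (rising) and t = 2.43 s (falling).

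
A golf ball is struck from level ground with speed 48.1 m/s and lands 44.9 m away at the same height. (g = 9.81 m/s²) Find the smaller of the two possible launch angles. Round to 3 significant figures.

5.49°

Level-ground range: R = v₀² sin(2θ)/g ⇒ sin 2θ = R g / v₀² = 44.9×9.81/48.1² = 0.1904.
2θ = arcsin(0.1904) = 10.98° or 180° − 10.98° = 169.02°.
So θ = 5.49° or θ = 84.5°.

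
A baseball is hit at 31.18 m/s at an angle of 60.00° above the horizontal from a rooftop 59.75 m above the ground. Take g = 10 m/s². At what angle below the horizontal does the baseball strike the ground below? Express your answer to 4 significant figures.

70.43°

v_x = 31.18 cos 60.00° = 15.590 m/s.
At impact |v_y| = √(v_y0² + 2 g h) = √(27.003² + 2×10×59.75) = 43.865 m/s.
Angle below horizontal = arctan(|v_y| / v_x) = arctan(43.865 / 15.590) = 70.43°.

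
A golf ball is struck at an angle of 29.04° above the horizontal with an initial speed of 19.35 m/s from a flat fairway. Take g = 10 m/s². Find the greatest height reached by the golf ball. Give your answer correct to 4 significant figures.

Vertical component of launch velocity: v_y = 19.35 sin 29.04° = 9.3929 m/s.
At the highest point the vertical velocity is zero, so v_y² = 2 g h_max.
h_max = (9.3929)² / (2 × 10) = 88.227 / 20.00 = 4.411 m.

4.411 m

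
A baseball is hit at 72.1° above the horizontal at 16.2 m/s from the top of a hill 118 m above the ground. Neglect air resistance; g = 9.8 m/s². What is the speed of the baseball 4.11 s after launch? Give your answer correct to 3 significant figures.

25.4 m/s

v_x = 16.2 cos 72.1° = 4.979 m/s (constant).
v_y(t) = 16.2 sin 72.1° − g t = 15.42 − 9.8 × 4.11 = -24.86 m/s.
Speed = √(v_x² + v_y²) = √(24.79 + 618.0) = 25.4 m/s.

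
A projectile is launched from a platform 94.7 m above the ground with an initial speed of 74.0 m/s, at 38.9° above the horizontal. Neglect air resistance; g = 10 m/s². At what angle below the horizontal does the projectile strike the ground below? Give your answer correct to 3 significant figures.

47.9°

v_x = 74.0 cos 38.9° = 57.59 m/s.
At impact |v_y| = √(v_y0² + 2 g h) = √(46.47² + 2×10×94.7) = 63.67 m/s.
Angle below horizontal = arctan(|v_y| / v_x) = arctan(63.67 / 57.59) = 47.9°.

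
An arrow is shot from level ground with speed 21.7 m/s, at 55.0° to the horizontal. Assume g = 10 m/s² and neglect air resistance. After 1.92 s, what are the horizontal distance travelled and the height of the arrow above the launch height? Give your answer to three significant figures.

x = 23.9 m, y = 15.7 m

v_x = 21.7 cos 55.0° = 12.45 m/s; v_y0 = 21.7 sin 55.0° = 17.78 m/s.
x = v_x t = 12.45 × 1.92 = 23.9 m.
y = v_y0 t − ½ g t² = 17.78×1.92 − 5.000×1.92² = 15.7 m.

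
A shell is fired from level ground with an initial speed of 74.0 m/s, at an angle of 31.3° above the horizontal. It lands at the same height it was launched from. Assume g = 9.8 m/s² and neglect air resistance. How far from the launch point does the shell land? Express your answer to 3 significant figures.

496 m

Components: v_x = 74.0 cos 31.3° = 63.23 m/s, v_y = 74.0 sin 31.3° = 38.44 m/s.
Time of flight (same landing height): t = 2 v_y / g = 2 × 38.44 / 9.8 = 7.845 s.
Range: R = v_x · t = 63.23 × 7.845 = 496 m.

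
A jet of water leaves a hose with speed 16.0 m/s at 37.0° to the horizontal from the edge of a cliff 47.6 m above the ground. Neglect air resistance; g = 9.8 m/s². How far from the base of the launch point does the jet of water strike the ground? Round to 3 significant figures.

54.3 m

Components: v_x = 16.0 cos 37.0° = 12.78 m/s, v_y = 16.0 sin 37.0° = 9.629 m/s.
Vertical: 0 = 47.6 + 9.629 t − ½(9.8) t² ⇒ 4.900 t² − 9.629 t − 47.6 = 0.
t = [9.629 + √(92.72 + 933.0)] / 9.800 = 4.251 s.
Horizontal: R = v_x · t = 12.78 × 4.251 = 54.3 m.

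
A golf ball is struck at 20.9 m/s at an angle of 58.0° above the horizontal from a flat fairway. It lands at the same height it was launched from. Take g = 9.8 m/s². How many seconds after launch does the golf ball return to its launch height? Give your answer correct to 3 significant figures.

Vertical component: v_y = 20.9 sin 58.0° = 17.72 m/s.
For a projectile landing at launch height, time of flight is t = 2 v_y / g = 2 × 17.72 / 9.8 = 3.62 s.

3.62 s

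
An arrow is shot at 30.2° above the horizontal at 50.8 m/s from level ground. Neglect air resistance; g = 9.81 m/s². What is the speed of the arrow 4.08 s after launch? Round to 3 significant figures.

46.2 m/s

v_x = 50.8 cos 30.2° = 43.91 m/s (constant).
v_y(t) = 50.8 sin 30.2° − g t = 25.55 − 9.81 × 4.08 = -14.47 m/s.
Speed = √(v_x² + v_y²) = √(1928 + 209.4) = 46.2 m/s.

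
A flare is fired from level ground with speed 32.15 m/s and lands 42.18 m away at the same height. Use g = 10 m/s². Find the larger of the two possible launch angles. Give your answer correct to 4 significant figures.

77.96°

Level-ground range: R = v₀² sin(2θ)/g ⇒ sin 2θ = R g / v₀² = 42.18×10/32.15² = 0.4081.
2θ = arcsin(0.4081) = 24.086° or 180° − 24.086° = 155.914°.
So θ = 12.04° or θ = 77.96°.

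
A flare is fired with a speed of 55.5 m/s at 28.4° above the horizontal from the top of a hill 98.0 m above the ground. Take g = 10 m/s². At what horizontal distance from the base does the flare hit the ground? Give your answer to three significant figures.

Components: v_x = 55.5 cos 28.4° = 48.82 m/s, v_y = 55.5 sin 28.4° = 26.40 m/s.
Vertical: 0 = 98.0 + 26.40 t − ½(10) t² ⇒ 5.000 t² − 26.40 t − 98.0 = 0.
t = [26.40 + √(697.0 + 1960)] / 10.00 = 7.795 s.
Horizontal: R = v_x · t = 48.82 × 7.795 = 381 m.

381 m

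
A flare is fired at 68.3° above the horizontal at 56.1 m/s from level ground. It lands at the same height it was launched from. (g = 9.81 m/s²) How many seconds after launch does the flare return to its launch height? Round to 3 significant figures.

10.6 s

Vertical component: v_y = 56.1 sin 68.3° = 52.12 m/s.
For a projectile landing at launch height, time of flight is t = 2 v_y / g = 2 × 52.12 / 9.81 = 10.6 s.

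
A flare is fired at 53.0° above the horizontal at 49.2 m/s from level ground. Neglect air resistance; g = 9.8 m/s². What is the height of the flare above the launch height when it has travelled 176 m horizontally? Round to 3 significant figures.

v_x = 49.2 cos 53.0° = 29.61 m/s, v_y0 = 49.2 sin 53.0° = 39.29 m/s.
Time to reach x = 176 m: t = x / v_x = 176 / 29.61 = 5.944 s.
y = v_y0 t − ½ g t² = 39.29×5.944 − 4.900×5.944² = 60.4 m.

60.4 m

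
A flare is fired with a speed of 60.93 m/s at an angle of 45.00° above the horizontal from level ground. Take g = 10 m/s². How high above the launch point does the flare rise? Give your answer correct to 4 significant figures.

92.81 m

Vertical component of launch velocity: v_y = 60.93 sin 45.00° = 43.084 m/s.
At the highest point the vertical velocity is zero, so v_y² = 2 g h_max.
h_max = (43.084)² / (2 × 10) = 1856.2 / 20.00 = 92.81 m.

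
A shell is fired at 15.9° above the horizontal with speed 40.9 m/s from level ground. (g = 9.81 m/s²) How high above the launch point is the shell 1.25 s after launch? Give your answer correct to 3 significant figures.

6.34 m

v_y0 = 40.9 sin 15.9° = 11.20 m/s.
y(t) = v_y0 t − ½ g t² = 11.20×1.25 − 4.905×1.25² = 6.34 m.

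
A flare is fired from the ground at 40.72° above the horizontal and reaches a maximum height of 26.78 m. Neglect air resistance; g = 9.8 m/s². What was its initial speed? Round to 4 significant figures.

35.12 m/s

At maximum height v_y = 0, so (v₀ sin θ)² = 2 g H.
v₀ sin 40.72° = √(2 × 9.8 × 26.78) = 22.910 m/s.
v₀ = 22.910 / sin 40.72° = 22.910 / 0.6524 = 35.12 m/s.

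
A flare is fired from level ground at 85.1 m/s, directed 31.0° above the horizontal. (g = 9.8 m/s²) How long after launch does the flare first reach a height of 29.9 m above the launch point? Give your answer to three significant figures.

0.744 s

v_y0 = 85.1 sin 31.0° = 43.83 m/s.
Set y = v_y0 t − ½ g t² = 29.9: 4.900 t² − 43.83 t + 29.9 = 0.
t = [43.83 ± √(1921 − 586.0)] / 9.8 = (43.83 ± 36.54) / 9.8, giving t = 0.744 s or t = 8.20 s.
The flare is on the way up at the first time, so t = 0.744 s.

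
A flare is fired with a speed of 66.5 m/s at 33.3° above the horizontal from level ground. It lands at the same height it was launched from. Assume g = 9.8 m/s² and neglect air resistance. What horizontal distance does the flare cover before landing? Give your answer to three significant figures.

414 m

Components: v_x = 66.5 cos 33.3° = 55.58 m/s, v_y = 66.5 sin 33.3° = 36.51 m/s.
Time of flight (same landing height): t = 2 v_y / g = 2 × 36.51 / 9.8 = 7.451 s.
Range: R = v_x · t = 55.58 × 7.451 = 414 m.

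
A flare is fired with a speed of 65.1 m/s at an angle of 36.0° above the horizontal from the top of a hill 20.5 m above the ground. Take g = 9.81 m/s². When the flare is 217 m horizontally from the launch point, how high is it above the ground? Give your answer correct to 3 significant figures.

94.9 m

v_x = 65.1 cos 36.0° = 52.67 m/s, v_y0 = 65.1 sin 36.0° = 38.26 m/s.
Time to reach x = 217 m: t = x / v_x = 217 / 52.67 = 4.120 s.
y = 20.5 + v_y0 t − ½ g t² = 20.5 + 38.26×4.120 − 4.905×4.120² = 94.9 m.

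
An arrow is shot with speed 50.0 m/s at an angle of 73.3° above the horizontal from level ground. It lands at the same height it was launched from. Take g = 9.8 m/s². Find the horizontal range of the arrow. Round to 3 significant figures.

Components: v_x = 50.0 cos 73.3° = 14.37 m/s, v_y = 50.0 sin 73.3° = 47.89 m/s.
Time of flight (same landing height): t = 2 v_y / g = 2 × 47.89 / 9.8 = 9.773 s.
Range: R = v_x · t = 14.37 × 9.773 = 140 m.

140 m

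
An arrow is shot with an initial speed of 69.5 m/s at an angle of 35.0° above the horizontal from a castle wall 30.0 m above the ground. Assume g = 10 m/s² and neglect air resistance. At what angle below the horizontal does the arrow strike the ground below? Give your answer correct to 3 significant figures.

39.4°

v_x = 69.5 cos 35.0° = 56.93 m/s.
At impact |v_y| = √(v_y0² + 2 g h) = √(39.86² + 2×10×30.0) = 46.78 m/s.
Angle below horizontal = arctan(|v_y| / v_x) = arctan(46.78 / 56.93) = 39.4°.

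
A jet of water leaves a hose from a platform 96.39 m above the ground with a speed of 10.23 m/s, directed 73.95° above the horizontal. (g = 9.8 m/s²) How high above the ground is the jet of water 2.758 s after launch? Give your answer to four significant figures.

v_y0 = 10.23 sin 73.95° = 9.8312 m/s.
y(t) = 96.39 + v_y0 t − ½ g t² = 96.39 + 9.8312×2.758 − ½×9.8×2.758² = 86.23 m.

86.23 m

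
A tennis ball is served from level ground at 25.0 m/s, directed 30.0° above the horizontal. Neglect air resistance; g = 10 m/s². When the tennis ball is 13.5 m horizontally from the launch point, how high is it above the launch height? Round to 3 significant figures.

v_x = 25.0 cos 30.0° = 21.65 m/s, v_y0 = 25.0 sin 30.0° = 12.50 m/s.
Time to reach x = 13.5 m: t = x / v_x = 13.5 / 21.65 = 0.6236 s.
y = v_y0 t − ½ g t² = 12.50×0.6236 − 5.000×0.6236² = 5.85 m.

5.85 m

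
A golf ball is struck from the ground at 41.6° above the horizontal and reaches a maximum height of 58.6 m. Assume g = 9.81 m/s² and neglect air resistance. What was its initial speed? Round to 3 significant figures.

51.1 m/s

At maximum height v_y = 0, so (v₀ sin θ)² = 2 g H.
v₀ sin 41.6° = √(2 × 9.81 × 58.6) = 33.91 m/s.
v₀ = 33.91 / sin 41.6° = 33.91 / 0.6639 = 51.1 m/s.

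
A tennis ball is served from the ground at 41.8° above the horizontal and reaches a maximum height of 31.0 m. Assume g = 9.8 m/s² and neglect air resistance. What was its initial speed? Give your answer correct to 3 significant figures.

At maximum height v_y = 0, so (v₀ sin θ)² = 2 g H.
v₀ sin 41.8° = √(2 × 9.8 × 31.0) = 24.65 m/s.
v₀ = 24.65 / sin 41.8° = 24.65 / 0.6665 = 37.0 m/s.

37.0 m/s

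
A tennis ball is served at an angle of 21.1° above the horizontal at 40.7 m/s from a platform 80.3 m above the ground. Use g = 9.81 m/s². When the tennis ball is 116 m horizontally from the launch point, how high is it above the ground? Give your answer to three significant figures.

79.3 m

v_x = 40.7 cos 21.1° = 37.97 m/s, v_y0 = 40.7 sin 21.1° = 14.65 m/s.
Time to reach x = 116 m: t = x / v_x = 116 / 37.97 = 3.055 s.
y = 80.3 + v_y0 t − ½ g t² = 80.3 + 14.65×3.055 − 4.905×3.055² = 79.3 m.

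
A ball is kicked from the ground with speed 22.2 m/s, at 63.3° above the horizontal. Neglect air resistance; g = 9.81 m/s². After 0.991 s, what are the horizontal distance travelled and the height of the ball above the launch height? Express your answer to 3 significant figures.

x = 9.89 m, y = 14.8 m

v_x = 22.2 cos 63.3° = 9.975 m/s; v_y0 = 22.2 sin 63.3° = 19.83 m/s.
x = v_x t = 9.975 × 0.991 = 9.89 m.
y = v_y0 t − ½ g t² = 19.83×0.991 − 4.905×0.991² = 14.8 m.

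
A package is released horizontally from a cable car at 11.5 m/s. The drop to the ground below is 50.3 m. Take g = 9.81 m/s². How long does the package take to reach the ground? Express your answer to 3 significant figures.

3.20 s

The horizontal speed doesn't affect the fall. With v_y0 = 0, h = ½ g t².
t = √(2 × 50.3 / 9.81) = √10.25 = 3.20 s.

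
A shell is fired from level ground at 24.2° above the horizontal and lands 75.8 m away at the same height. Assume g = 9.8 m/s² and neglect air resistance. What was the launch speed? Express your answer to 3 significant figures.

On level ground, R = v₀² sin(2θ) / g, so v₀ = √(R g / sin 2θ).
sin(2 × 24.2°) = 0.7478.
v₀ = √(75.8 × 9.8 / 0.7478) = √993.4 = 31.5 m/s.

31.5 m/s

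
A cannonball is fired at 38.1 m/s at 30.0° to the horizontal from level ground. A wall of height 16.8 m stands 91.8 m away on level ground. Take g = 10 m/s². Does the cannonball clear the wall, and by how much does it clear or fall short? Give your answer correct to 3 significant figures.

v_x = 38.1 cos 30.0° = 33.00 m/s; v_y0 = 38.1 sin 30.0° = 19.05 m/s.
Time to reach the wall: t = 91.8 / 33.00 = 2.782 s.
Height at that point: y = 19.05×2.782 − 5.000×2.782² = 14.30 m.
That is 16.8 − 14.30 = 2.50 m below the top of the wall, so the cannonball does not clear it.

No — it falls 2.50 m short of clearing the wall.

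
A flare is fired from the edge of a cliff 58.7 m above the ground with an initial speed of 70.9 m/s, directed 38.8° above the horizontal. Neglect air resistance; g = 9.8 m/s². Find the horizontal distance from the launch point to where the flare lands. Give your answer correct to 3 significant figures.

Components: v_x = 70.9 cos 38.8° = 55.26 m/s, v_y = 70.9 sin 38.8° = 44.43 m/s.
Vertical: 0 = 58.7 + 44.43 t − ½(9.8) t² ⇒ 4.900 t² − 44.43 t − 58.7 = 0.
t = [44.43 + √(1974 + 1151)] / 9.800 = 10.24 s.
Horizontal: R = v_x · t = 55.26 × 10.24 = 566 m.

566 m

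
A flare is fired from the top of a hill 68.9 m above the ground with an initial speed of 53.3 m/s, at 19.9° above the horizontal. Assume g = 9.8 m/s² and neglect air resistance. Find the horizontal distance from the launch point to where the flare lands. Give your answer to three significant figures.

Components: v_x = 53.3 cos 19.9° = 50.12 m/s, v_y = 53.3 sin 19.9° = 18.14 m/s.
Vertical: 0 = 68.9 + 18.14 t − ½(9.8) t² ⇒ 4.900 t² − 18.14 t − 68.9 = 0.
t = [18.14 + √(329.1 + 1350)] / 9.800 = 6.032 s.
Horizontal: R = v_x · t = 50.12 × 6.032 = 302 m.

302 m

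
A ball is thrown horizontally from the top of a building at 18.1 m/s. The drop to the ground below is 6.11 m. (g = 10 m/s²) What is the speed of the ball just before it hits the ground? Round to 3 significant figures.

21.2 m/s

Fall time: t = √(2 × 6.11 / 10) = 1.105 s.
At impact: v_x = 18.1 m/s (unchanged), v_y = g t = 10 × 1.105 = 11.05 m/s.
Speed = √(v_x² + v_y²) = √(327.6 + 122.1) = 21.2 m/s.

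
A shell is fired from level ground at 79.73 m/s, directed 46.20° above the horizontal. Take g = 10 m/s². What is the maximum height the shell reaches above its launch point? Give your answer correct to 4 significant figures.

Vertical component of launch velocity: v_y = 79.73 sin 46.20° = 57.546 m/s.
At the highest point the vertical velocity is zero, so v_y² = 2 g h_max.
h_max = (57.546)² / (2 × 10) = 3311.5 / 20.00 = 165.6 m.

165.6 m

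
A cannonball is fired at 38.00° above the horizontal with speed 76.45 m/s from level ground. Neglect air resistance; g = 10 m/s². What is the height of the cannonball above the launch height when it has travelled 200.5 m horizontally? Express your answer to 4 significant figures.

v_x = 76.45 cos 38.00° = 60.243 m/s, v_y0 = 76.45 sin 38.00° = 47.067 m/s.
Time to reach x = 200.5 m: t = x / v_x = 200.5 / 60.243 = 3.3282 s.
y = v_y0 t − ½ g t² = 47.067×3.3282 − 5.000×3.3282² = 101.3 m.

101.3 m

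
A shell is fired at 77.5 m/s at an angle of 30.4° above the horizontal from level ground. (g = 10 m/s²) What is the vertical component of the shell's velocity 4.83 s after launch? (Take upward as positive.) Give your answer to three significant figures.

Initial vertical component: v_y0 = 77.5 sin 30.4° = 39.22 m/s.
v_y(t) = v_y0 − g t = 39.22 − 10 × 4.83 = -9.08 m/s.

-9.08 m/s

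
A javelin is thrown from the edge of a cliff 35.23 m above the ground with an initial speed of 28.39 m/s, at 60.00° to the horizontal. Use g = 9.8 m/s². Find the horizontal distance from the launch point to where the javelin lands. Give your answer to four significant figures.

87.74 m

Components: v_x = 28.39 cos 60.00° = 14.195 m/s, v_y = 28.39 sin 60.00° = 24.586 m/s.
Vertical: 0 = 35.23 + 24.586 t − ½(9.8) t² ⇒ 4.900 t² − 24.586 t − 35.23 = 0.
t = [24.586 + √(604.47 + 690.51)] / 9.800 = 6.1808 s.
Horizontal: R = v_x · t = 14.195 × 6.1808 = 87.74 m.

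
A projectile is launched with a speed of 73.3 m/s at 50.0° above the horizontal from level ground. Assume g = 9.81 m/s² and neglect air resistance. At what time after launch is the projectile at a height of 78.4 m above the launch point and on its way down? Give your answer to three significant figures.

9.82 s

v_y0 = 73.3 sin 50.0° = 56.15 m/s.
Set y = v_y0 t − ½ g t² = 78.4: 4.905 t² − 56.15 t + 78.4 = 0.
t = [56.15 ± √(3153 − 1538)] / 9.81 = (56.15 ± 40.19) / 9.81, giving t = 1.63 s or t = 9.82 s.
On the way down corresponds to the larger root: t = 9.82 s.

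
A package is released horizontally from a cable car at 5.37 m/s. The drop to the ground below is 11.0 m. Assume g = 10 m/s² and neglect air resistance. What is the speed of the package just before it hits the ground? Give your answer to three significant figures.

Fall time: t = √(2 × 11.0 / 10) = 1.483 s.
At impact: v_x = 5.37 m/s (unchanged), v_y = g t = 10 × 1.483 = 14.83 m/s.
Speed = √(v_x² + v_y²) = √(28.84 + 219.9) = 15.8 m/s.

15.8 m/s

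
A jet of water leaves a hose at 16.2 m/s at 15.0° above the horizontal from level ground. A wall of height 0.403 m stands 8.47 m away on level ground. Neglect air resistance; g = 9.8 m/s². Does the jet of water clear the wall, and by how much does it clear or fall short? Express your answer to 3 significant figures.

v_x = 16.2 cos 15.0° = 15.65 m/s; v_y0 = 16.2 sin 15.0° = 4.193 m/s.
Time to reach the wall: t = 8.47 / 15.65 = 0.5412 s.
Height at that point: y = 4.193×0.5412 − 4.900×0.5412² = 0.8341 m.
That is 0.8341 − 0.403 = 0.431 m above the top of the wall, so the jet of water clears it.

Yes — it clears the wall by 0.431 m.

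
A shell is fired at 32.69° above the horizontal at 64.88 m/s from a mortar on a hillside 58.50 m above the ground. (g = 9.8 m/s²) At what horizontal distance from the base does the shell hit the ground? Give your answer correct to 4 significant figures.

Components: v_x = 64.88 cos 32.69° = 54.603 m/s, v_y = 64.88 sin 32.69° = 35.041 m/s.
Vertical: 0 = 58.50 + 35.041 t − ½(9.8) t² ⇒ 4.900 t² − 35.041 t − 58.50 = 0.
t = [35.041 + √(1227.9 + 1146.6)] / 9.800 = 8.5479 s.
Horizontal: R = v_x · t = 54.603 × 8.5479 = 466.7 m.

466.7 m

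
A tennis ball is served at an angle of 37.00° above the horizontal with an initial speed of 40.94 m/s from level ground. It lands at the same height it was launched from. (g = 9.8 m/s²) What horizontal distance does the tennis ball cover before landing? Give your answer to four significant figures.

164.4 m

For level ground, R = v₀² sin(2θ) / g.
sin(2 × 37.00°) = sin 74.000° = 0.9613.
R = (40.94)² × 0.9613 / 9.8 = 164.4 m.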